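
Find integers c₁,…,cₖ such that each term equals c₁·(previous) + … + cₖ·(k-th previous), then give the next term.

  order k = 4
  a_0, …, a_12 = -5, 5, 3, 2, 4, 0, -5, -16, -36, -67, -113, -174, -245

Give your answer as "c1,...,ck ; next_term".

2,0,-1,-1 ; -310

  a_4 = 2·2 + 0·3 + -1·5 + -1·-5 = 4
  a_5 = 2·4 + 0·2 + -1·3 + -1·5 = 0
  a_6 = 2·0 + 0·4 + -1·2 + -1·3 = -5
  a_7 = 2·-5 + 0·0 + -1·4 + -1·2 = -16
  a_8 = 2·-16 + 0·-5 + -1·0 + -1·4 = -36
  a_9 = 2·-36 + 0·-16 + -1·-5 + -1·0 = -67
  a_10 = 2·-67 + 0·-36 + -1·-16 + -1·-5 = -113
  a_11 = 2·-113 + 0·-67 + -1·-36 + -1·-16 = -174
  a_12 = 2·-174 + 0·-113 + -1·-67 + -1·-36 = -245
  a_13 = 2·-245 + 0·-174 + -1·-113 + -1·-67 = -310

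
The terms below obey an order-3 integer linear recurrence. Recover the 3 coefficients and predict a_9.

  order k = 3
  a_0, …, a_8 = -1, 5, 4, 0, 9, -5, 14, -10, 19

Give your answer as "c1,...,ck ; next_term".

  a_3 = -1·4 + 1·5 + 1·-1 = 0
  a_4 = -1·0 + 1·4 + 1·5 = 9
  a_5 = -1·9 + 1·0 + 1·4 = -5
  a_6 = -1·-5 + 1·9 + 1·0 = 14
  a_7 = -1·14 + 1·-5 + 1·9 = -10
  a_8 = -1·-10 + 1·14 + 1·-5 = 19
  a_9 = -1·19 + 1·-10 + 1·14 = -15

-1,1,1 ; -15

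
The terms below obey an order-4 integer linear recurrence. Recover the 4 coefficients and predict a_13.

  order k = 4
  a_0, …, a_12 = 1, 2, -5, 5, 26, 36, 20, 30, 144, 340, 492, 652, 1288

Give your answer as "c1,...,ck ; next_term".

2,-2,2,2 ; 2936

  a_4 = 2·5 + -2·-5 + 2·2 + 2·1 = 26
  a_5 = 2·26 + -2·5 + 2·-5 + 2·2 = 36
  a_6 = 2·36 + -2·26 + 2·5 + 2·-5 = 20
  a_7 = 2·20 + -2·36 + 2·26 + 2·5 = 30
  a_8 = 2·30 + -2·20 + 2·36 + 2·26 = 144
  a_9 = 2·144 + -2·30 + 2·20 + 2·36 = 340
  a_10 = 2·340 + -2·144 + 2·30 + 2·20 = 492
  a_11 = 2·492 + -2·340 + 2·144 + 2·30 = 652
  a_12 = 2·652 + -2·492 + 2·340 + 2·144 = 1288
  a_13 = 2·1288 + -2·652 + 2·492 + 2·340 = 2936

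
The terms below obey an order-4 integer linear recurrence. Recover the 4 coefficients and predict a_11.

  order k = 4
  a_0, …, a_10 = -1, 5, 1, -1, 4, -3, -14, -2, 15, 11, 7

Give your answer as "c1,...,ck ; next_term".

  a_4 = 1·-1 + -2·1 + 1·5 + -2·-1 = 4
  a_5 = 1·4 + -2·-1 + 1·1 + -2·5 = -3
  a_6 = 1·-3 + -2·4 + 1·-1 + -2·1 = -14
  a_7 = 1·-14 + -2·-3 + 1·4 + -2·-1 = -2
  a_8 = 1·-2 + -2·-14 + 1·-3 + -2·4 = 15
  a_9 = 1·15 + -2·-2 + 1·-14 + -2·-3 = 11
  a_10 = 1·11 + -2·15 + 1·-2 + -2·-14 = 7
  a_11 = 1·7 + -2·11 + 1·15 + -2·-2 = 4

1,-2,1,-2 ; 4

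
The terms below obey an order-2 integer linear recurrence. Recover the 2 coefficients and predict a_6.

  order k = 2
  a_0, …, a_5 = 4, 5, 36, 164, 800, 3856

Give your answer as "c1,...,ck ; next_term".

4,4 ; 18624

  a_2 = 4·5 + 4·4 = 36
  a_3 = 4·36 + 4·5 = 164
  a_4 = 4·164 + 4·36 = 800
  a_5 = 4·800 + 4·164 = 3856
  a_6 = 4·3856 + 4·800 = 18624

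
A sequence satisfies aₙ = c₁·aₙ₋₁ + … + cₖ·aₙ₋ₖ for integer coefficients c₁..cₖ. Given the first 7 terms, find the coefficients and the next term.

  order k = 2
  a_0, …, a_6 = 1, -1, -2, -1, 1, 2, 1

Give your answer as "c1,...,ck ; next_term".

  a_2 = 1·-1 + -1·1 = -2
  a_3 = 1·-2 + -1·-1 = -1
  a_4 = 1·-1 + -1·-2 = 1
  a_5 = 1·1 + -1·-1 = 2
  a_6 = 1·2 + -1·1 = 1
  a_7 = 1·1 + -1·2 = -1

1,-1 ; -1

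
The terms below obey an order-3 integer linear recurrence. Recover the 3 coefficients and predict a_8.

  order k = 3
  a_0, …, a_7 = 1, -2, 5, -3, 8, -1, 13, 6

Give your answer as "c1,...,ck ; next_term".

0,2,1 ; 25

  a_3 = 0·5 + 2·-2 + 1·1 = -3
  a_4 = 0·-3 + 2·5 + 1·-2 = 8
  a_5 = 0·8 + 2·-3 + 1·5 = -1
  a_6 = 0·-1 + 2·8 + 1·-3 = 13
  a_7 = 0·13 + 2·-1 + 1·8 = 6
  a_8 = 0·6 + 2·13 + 1·-1 = 25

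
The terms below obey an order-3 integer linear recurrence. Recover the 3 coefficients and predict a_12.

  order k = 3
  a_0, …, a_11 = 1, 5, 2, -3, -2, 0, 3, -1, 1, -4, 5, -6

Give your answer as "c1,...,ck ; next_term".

-1,0,-1 ; 10

  a_3 = -1·2 + 0·5 + -1·1 = -3
  a_4 = -1·-3 + 0·2 + -1·5 = -2
  a_5 = -1·-2 + 0·-3 + -1·2 = 0
  a_6 = -1·0 + 0·-2 + -1·-3 = 3
  a_7 = -1·3 + 0·0 + -1·-2 = -1
  a_8 = -1·-1 + 0·3 + -1·0 = 1
  a_9 = -1·1 + 0·-1 + -1·3 = -4
  a_10 = -1·-4 + 0·1 + -1·-1 = 5
  a_11 = -1·5 + 0·-4 + -1·1 = -6
  a_12 = -1·-6 + 0·5 + -1·-4 = 10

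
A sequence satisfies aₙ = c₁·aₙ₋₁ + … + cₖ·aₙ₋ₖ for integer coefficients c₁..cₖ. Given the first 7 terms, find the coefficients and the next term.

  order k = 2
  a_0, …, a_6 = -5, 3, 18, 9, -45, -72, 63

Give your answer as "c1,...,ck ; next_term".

1,-3 ; 279

  a_2 = 1·3 + -3·-5 = 18
  a_3 = 1·18 + -3·3 = 9
  a_4 = 1·9 + -3·18 = -45
  a_5 = 1·-45 + -3·9 = -72
  a_6 = 1·-72 + -3·-45 = 63
  a_7 = 1·63 + -3·-72 = 279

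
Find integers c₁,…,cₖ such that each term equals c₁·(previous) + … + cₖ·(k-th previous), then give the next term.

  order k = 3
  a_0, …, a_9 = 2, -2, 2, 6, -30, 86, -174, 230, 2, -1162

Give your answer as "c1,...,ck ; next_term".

  a_3 = -3·2 + -2·-2 + 4·2 = 6
  a_4 = -3·6 + -2·2 + 4·-2 = -30
  a_5 = -3·-30 + -2·6 + 4·2 = 86
  a_6 = -3·86 + -2·-30 + 4·6 = -174
  a_7 = -3·-174 + -2·86 + 4·-30 = 230
  a_8 = -3·230 + -2·-174 + 4·86 = 2
  a_9 = -3·2 + -2·230 + 4·-174 = -1162
  a_10 = -3·-1162 + -2·2 + 4·230 = 4402

-3,-2,4 ; 4402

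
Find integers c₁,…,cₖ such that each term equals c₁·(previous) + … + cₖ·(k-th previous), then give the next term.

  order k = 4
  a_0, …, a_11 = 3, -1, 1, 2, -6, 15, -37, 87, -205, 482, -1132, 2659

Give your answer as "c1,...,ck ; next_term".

-2,1,0,-1 ; -6245

  a_4 = -2·2 + 1·1 + 0·-1 + -1·3 = -6
  a_5 = -2·-6 + 1·2 + 0·1 + -1·-1 = 15
  a_6 = -2·15 + 1·-6 + 0·2 + -1·1 = -37
  a_7 = -2·-37 + 1·15 + 0·-6 + -1·2 = 87
  a_8 = -2·87 + 1·-37 + 0·15 + -1·-6 = -205
  a_9 = -2·-205 + 1·87 + 0·-37 + -1·15 = 482
  a_10 = -2·482 + 1·-205 + 0·87 + -1·-37 = -1132
  a_11 = -2·-1132 + 1·482 + 0·-205 + -1·87 = 2659
  a_12 = -2·2659 + 1·-1132 + 0·482 + -1·-205 = -6245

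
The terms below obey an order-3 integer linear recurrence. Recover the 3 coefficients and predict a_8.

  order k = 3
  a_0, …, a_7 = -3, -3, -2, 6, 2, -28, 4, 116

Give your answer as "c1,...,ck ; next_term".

0,-4,2 ; -72

  a_3 = 0·-2 + -4·-3 + 2·-3 = 6
  a_4 = 0·6 + -4·-2 + 2·-3 = 2
  a_5 = 0·2 + -4·6 + 2·-2 = -28
  a_6 = 0·-28 + -4·2 + 2·6 = 4
  a_7 = 0·4 + -4·-28 + 2·2 = 116
  a_8 = 0·116 + -4·4 + 2·-28 = -72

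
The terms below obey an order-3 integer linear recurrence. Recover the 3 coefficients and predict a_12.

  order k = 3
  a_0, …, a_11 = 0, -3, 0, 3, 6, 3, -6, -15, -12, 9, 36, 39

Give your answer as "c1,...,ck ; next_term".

1,-1,-1 ; -6

  a_3 = 1·0 + -1·-3 + -1·0 = 3
  a_4 = 1·3 + -1·0 + -1·-3 = 6
  a_5 = 1·6 + -1·3 + -1·0 = 3
  a_6 = 1·3 + -1·6 + -1·3 = -6
  a_7 = 1·-6 + -1·3 + -1·6 = -15
  a_8 = 1·-15 + -1·-6 + -1·3 = -12
  a_9 = 1·-12 + -1·-15 + -1·-6 = 9
  a_10 = 1·9 + -1·-12 + -1·-15 = 36
  a_11 = 1·36 + -1·9 + -1·-12 = 39
  a_12 = 1·39 + -1·36 + -1·9 = -6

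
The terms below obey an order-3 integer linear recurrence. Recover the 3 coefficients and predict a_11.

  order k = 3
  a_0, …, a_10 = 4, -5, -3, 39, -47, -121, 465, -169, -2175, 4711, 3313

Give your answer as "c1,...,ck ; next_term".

  a_3 = -1·-3 + -4·-5 + 4·4 = 39
  a_4 = -1·39 + -4·-3 + 4·-5 = -47
  a_5 = -1·-47 + -4·39 + 4·-3 = -121
  a_6 = -1·-121 + -4·-47 + 4·39 = 465
  a_7 = -1·465 + -4·-121 + 4·-47 = -169
  a_8 = -1·-169 + -4·465 + 4·-121 = -2175
  a_9 = -1·-2175 + -4·-169 + 4·465 = 4711
  a_10 = -1·4711 + -4·-2175 + 4·-169 = 3313
  a_11 = -1·3313 + -4·4711 + 4·-2175 = -30857

-1,-4,4 ; -30857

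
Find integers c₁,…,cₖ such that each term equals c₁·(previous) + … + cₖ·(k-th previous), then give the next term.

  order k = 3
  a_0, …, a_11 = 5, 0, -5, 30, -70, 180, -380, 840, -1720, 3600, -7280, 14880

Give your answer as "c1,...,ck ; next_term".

  a_3 = -2·-5 + 2·0 + 4·5 = 30
  a_4 = -2·30 + 2·-5 + 4·0 = -70
  a_5 = -2·-70 + 2·30 + 4·-5 = 180
  a_6 = -2·180 + 2·-70 + 4·30 = -380
  a_7 = -2·-380 + 2·180 + 4·-70 = 840
  a_8 = -2·840 + 2·-380 + 4·180 = -1720
  a_9 = -2·-1720 + 2·840 + 4·-380 = 3600
  a_10 = -2·3600 + 2·-1720 + 4·840 = -7280
  a_11 = -2·-7280 + 2·3600 + 4·-1720 = 14880
  a_12 = -2·14880 + 2·-7280 + 4·3600 = -29920

-2,2,4 ; -29920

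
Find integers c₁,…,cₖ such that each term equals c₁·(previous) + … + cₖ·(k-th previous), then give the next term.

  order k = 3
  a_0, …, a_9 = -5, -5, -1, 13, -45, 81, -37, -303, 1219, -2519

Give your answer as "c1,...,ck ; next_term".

  a_3 = -3·-1 + -4·-5 + 2·-5 = 13
  a_4 = -3·13 + -4·-1 + 2·-5 = -45
  a_5 = -3·-45 + -4·13 + 2·-1 = 81
  a_6 = -3·81 + -4·-45 + 2·13 = -37
  a_7 = -3·-37 + -4·81 + 2·-45 = -303
  a_8 = -3·-303 + -4·-37 + 2·81 = 1219
  a_9 = -3·1219 + -4·-303 + 2·-37 = -2519
  a_10 = -3·-2519 + -4·1219 + 2·-303 = 2075

-3,-4,2 ; 2075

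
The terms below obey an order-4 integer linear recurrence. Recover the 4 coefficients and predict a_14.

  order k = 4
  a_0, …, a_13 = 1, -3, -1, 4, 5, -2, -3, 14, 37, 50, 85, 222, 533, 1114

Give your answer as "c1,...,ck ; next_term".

  a_4 = 2·4 + -1·-1 + 2·-3 + 2·1 = 5
  a_5 = 2·5 + -1·4 + 2·-1 + 2·-3 = -2
  a_6 = 2·-2 + -1·5 + 2·4 + 2·-1 = -3
  a_7 = 2·-3 + -1·-2 + 2·5 + 2·4 = 14
  a_8 = 2·14 + -1·-3 + 2·-2 + 2·5 = 37
  a_9 = 2·37 + -1·14 + 2·-3 + 2·-2 = 50
  a_10 = 2·50 + -1·37 + 2·14 + 2·-3 = 85
  a_11 = 2·85 + -1·50 + 2·37 + 2·14 = 222
  a_12 = 2·222 + -1·85 + 2·50 + 2·37 = 533
  a_13 = 2·533 + -1·222 + 2·85 + 2·50 = 1114
  a_14 = 2·1114 + -1·533 + 2·222 + 2·85 = 2309

2,-1,2,2 ; 2309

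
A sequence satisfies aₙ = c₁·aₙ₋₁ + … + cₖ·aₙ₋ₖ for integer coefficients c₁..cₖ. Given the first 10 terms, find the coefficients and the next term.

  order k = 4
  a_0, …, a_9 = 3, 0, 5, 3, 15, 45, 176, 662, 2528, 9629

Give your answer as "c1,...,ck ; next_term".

4,0,-3,1 ; 36706

  a_4 = 4·3 + 0·5 + -3·0 + 1·3 = 15
  a_5 = 4·15 + 0·3 + -3·5 + 1·0 = 45
  a_6 = 4·45 + 0·15 + -3·3 + 1·5 = 176
  a_7 = 4·176 + 0·45 + -3·15 + 1·3 = 662
  a_8 = 4·662 + 0·176 + -3·45 + 1·15 = 2528
  a_9 = 4·2528 + 0·662 + -3·176 + 1·45 = 9629
  a_10 = 4·9629 + 0·2528 + -3·662 + 1·176 = 36706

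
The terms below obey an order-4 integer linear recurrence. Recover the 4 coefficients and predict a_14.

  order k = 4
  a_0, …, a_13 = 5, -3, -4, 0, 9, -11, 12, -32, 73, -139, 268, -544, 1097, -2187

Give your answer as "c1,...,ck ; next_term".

-1,1,-1,2 ; 4364

  a_4 = -1·0 + 1·-4 + -1·-3 + 2·5 = 9
  a_5 = -1·9 + 1·0 + -1·-4 + 2·-3 = -11
  a_6 = -1·-11 + 1·9 + -1·0 + 2·-4 = 12
  a_7 = -1·12 + 1·-11 + -1·9 + 2·0 = -32
  a_8 = -1·-32 + 1·12 + -1·-11 + 2·9 = 73
  a_9 = -1·73 + 1·-32 + -1·12 + 2·-11 = -139
  a_10 = -1·-139 + 1·73 + -1·-32 + 2·12 = 268
  a_11 = -1·268 + 1·-139 + -1·73 + 2·-32 = -544
  a_12 = -1·-544 + 1·268 + -1·-139 + 2·73 = 1097
  a_13 = -1·1097 + 1·-544 + -1·268 + 2·-139 = -2187
  a_14 = -1·-2187 + 1·1097 + -1·-544 + 2·268 = 4364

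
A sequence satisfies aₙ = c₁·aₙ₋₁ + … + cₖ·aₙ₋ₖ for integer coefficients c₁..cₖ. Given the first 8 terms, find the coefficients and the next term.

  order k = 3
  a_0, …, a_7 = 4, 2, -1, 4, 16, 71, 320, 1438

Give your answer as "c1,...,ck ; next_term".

4,2,1 ; 6463

  a_3 = 4·-1 + 2·2 + 1·4 = 4
  a_4 = 4·4 + 2·-1 + 1·2 = 16
  a_5 = 4·16 + 2·4 + 1·-1 = 71
  a_6 = 4·71 + 2·16 + 1·4 = 320
  a_7 = 4·320 + 2·71 + 1·16 = 1438
  a_8 = 4·1438 + 2·320 + 1·71 = 6463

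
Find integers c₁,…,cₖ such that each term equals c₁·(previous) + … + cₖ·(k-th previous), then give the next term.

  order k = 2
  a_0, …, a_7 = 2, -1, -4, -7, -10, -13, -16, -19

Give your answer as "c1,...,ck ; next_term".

2,-1 ; -22

  a_2 = 2·-1 + -1·2 = -4
  a_3 = 2·-4 + -1·-1 = -7
  a_4 = 2·-7 + -1·-4 = -10
  a_5 = 2·-10 + -1·-7 = -13
  a_6 = 2·-13 + -1·-10 = -16
  a_7 = 2·-16 + -1·-13 = -19
  a_8 = 2·-19 + -1·-16 = -22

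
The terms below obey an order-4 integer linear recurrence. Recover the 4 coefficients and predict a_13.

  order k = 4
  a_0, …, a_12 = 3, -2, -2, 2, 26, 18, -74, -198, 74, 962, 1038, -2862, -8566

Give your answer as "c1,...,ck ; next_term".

  a_4 = 1·2 + -3·-2 + -3·-2 + 4·3 = 26
  a_5 = 1·26 + -3·2 + -3·-2 + 4·-2 = 18
  a_6 = 1·18 + -3·26 + -3·2 + 4·-2 = -74
  a_7 = 1·-74 + -3·18 + -3·26 + 4·2 = -198
  a_8 = 1·-198 + -3·-74 + -3·18 + 4·26 = 74
  a_9 = 1·74 + -3·-198 + -3·-74 + 4·18 = 962
  a_10 = 1·962 + -3·74 + -3·-198 + 4·-74 = 1038
  a_11 = 1·1038 + -3·962 + -3·74 + 4·-198 = -2862
  a_12 = 1·-2862 + -3·1038 + -3·962 + 4·74 = -8566
  a_13 = 1·-8566 + -3·-2862 + -3·1038 + 4·962 = 754

1,-3,-3,4 ; 754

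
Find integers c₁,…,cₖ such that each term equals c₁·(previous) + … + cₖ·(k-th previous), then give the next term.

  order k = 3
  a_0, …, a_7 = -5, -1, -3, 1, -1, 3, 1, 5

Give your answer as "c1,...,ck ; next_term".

1,1,-1 ; 3

  a_3 = 1·-3 + 1·-1 + -1·-5 = 1
  a_4 = 1·1 + 1·-3 + -1·-1 = -1
  a_5 = 1·-1 + 1·1 + -1·-3 = 3
  a_6 = 1·3 + 1·-1 + -1·1 = 1
  a_7 = 1·1 + 1·3 + -1·-1 = 5
  a_8 = 1·5 + 1·1 + -1·3 = 3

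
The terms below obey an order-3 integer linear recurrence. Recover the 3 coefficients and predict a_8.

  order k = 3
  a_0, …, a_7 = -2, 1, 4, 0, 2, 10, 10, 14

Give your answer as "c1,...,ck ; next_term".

1,0,2 ; 34

  a_3 = 1·4 + 0·1 + 2·-2 = 0
  a_4 = 1·0 + 0·4 + 2·1 = 2
  a_5 = 1·2 + 0·0 + 2·4 = 10
  a_6 = 1·10 + 0·2 + 2·0 = 10
  a_7 = 1·10 + 0·10 + 2·2 = 14
  a_8 = 1·14 + 0·10 + 2·10 = 34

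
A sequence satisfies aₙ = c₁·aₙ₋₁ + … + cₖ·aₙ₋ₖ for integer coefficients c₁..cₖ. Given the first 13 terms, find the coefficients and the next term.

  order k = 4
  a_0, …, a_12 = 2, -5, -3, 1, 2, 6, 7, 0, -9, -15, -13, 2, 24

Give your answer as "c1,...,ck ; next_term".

  a_4 = 1·1 + -1·-3 + 0·-5 + -1·2 = 2
  a_5 = 1·2 + -1·1 + 0·-3 + -1·-5 = 6
  a_6 = 1·6 + -1·2 + 0·1 + -1·-3 = 7
  a_7 = 1·7 + -1·6 + 0·2 + -1·1 = 0
  a_8 = 1·0 + -1·7 + 0·6 + -1·2 = -9
  a_9 = 1·-9 + -1·0 + 0·7 + -1·6 = -15
  a_10 = 1·-15 + -1·-9 + 0·0 + -1·7 = -13
  a_11 = 1·-13 + -1·-15 + 0·-9 + -1·0 = 2
  a_12 = 1·2 + -1·-13 + 0·-15 + -1·-9 = 24
  a_13 = 1·24 + -1·2 + 0·-13 + -1·-15 = 37

1,-1,0,-1 ; 37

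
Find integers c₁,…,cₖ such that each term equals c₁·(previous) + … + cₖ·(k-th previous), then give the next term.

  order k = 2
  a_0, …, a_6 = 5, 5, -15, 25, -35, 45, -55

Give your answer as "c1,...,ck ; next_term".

-2,-1 ; 65

  a_2 = -2·5 + -1·5 = -15
  a_3 = -2·-15 + -1·5 = 25
  a_4 = -2·25 + -1·-15 = -35
  a_5 = -2·-35 + -1·25 = 45
  a_6 = -2·45 + -1·-35 = -55
  a_7 = -2·-55 + -1·45 = 65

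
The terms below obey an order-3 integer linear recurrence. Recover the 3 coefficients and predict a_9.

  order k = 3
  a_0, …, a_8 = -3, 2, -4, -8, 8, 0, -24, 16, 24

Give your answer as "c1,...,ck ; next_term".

0,-1,2 ; -64

  a_3 = 0·-4 + -1·2 + 2·-3 = -8
  a_4 = 0·-8 + -1·-4 + 2·2 = 8
  a_5 = 0·8 + -1·-8 + 2·-4 = 0
  a_6 = 0·0 + -1·8 + 2·-8 = -24
  a_7 = 0·-24 + -1·0 + 2·8 = 16
  a_8 = 0·16 + -1·-24 + 2·0 = 24
  a_9 = 0·24 + -1·16 + 2·-24 = -64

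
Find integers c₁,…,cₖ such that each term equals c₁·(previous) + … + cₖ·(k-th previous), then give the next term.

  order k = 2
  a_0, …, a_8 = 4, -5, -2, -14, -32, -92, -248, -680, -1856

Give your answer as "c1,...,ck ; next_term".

2,2 ; -5072

  a_2 = 2·-5 + 2·4 = -2
  a_3 = 2·-2 + 2·-5 = -14
  a_4 = 2·-14 + 2·-2 = -32
  a_5 = 2·-32 + 2·-14 = -92
  a_6 = 2·-92 + 2·-32 = -248
  a_7 = 2·-248 + 2·-92 = -680
  a_8 = 2·-680 + 2·-248 = -1856
  a_9 = 2·-1856 + 2·-680 = -5072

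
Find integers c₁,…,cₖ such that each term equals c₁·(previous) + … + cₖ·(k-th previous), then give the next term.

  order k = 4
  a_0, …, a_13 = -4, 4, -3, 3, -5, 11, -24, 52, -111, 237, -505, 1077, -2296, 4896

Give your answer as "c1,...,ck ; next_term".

  a_4 = -2·3 + 1·-3 + 2·4 + 1·-4 = -5
  a_5 = -2·-5 + 1·3 + 2·-3 + 1·4 = 11
  a_6 = -2·11 + 1·-5 + 2·3 + 1·-3 = -24
  a_7 = -2·-24 + 1·11 + 2·-5 + 1·3 = 52
  a_8 = -2·52 + 1·-24 + 2·11 + 1·-5 = -111
  a_9 = -2·-111 + 1·52 + 2·-24 + 1·11 = 237
  a_10 = -2·237 + 1·-111 + 2·52 + 1·-24 = -505
  a_11 = -2·-505 + 1·237 + 2·-111 + 1·52 = 1077
  a_12 = -2·1077 + 1·-505 + 2·237 + 1·-111 = -2296
  a_13 = -2·-2296 + 1·1077 + 2·-505 + 1·237 = 4896
  a_14 = -2·4896 + 1·-2296 + 2·1077 + 1·-505 = -10439

-2,1,2,1 ; -10439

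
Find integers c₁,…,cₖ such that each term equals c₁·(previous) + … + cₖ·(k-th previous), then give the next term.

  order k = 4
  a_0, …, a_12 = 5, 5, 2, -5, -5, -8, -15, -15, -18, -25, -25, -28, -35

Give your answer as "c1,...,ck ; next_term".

  a_4 = 1·-5 + 0·2 + 1·5 + -1·5 = -5
  a_5 = 1·-5 + 0·-5 + 1·2 + -1·5 = -8
  a_6 = 1·-8 + 0·-5 + 1·-5 + -1·2 = -15
  a_7 = 1·-15 + 0·-8 + 1·-5 + -1·-5 = -15
  a_8 = 1·-15 + 0·-15 + 1·-8 + -1·-5 = -18
  a_9 = 1·-18 + 0·-15 + 1·-15 + -1·-8 = -25
  a_10 = 1·-25 + 0·-18 + 1·-15 + -1·-15 = -25
  a_11 = 1·-25 + 0·-25 + 1·-18 + -1·-15 = -28
  a_12 = 1·-28 + 0·-25 + 1·-25 + -1·-18 = -35
  a_13 = 1·-35 + 0·-28 + 1·-25 + -1·-25 = -35

1,0,1,-1 ; -35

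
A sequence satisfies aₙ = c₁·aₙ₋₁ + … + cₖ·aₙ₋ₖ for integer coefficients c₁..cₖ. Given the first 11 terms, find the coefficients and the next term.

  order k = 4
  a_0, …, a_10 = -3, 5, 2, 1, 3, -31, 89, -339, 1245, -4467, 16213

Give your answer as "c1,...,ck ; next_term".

  a_4 = -3·1 + 2·2 + -2·5 + -4·-3 = 3
  a_5 = -3·3 + 2·1 + -2·2 + -4·5 = -31
  a_6 = -3·-31 + 2·3 + -2·1 + -4·2 = 89
  a_7 = -3·89 + 2·-31 + -2·3 + -4·1 = -339
  a_8 = -3·-339 + 2·89 + -2·-31 + -4·3 = 1245
  a_9 = -3·1245 + 2·-339 + -2·89 + -4·-31 = -4467
  a_10 = -3·-4467 + 2·1245 + -2·-339 + -4·89 = 16213
  a_11 = -3·16213 + 2·-4467 + -2·1245 + -4·-339 = -58707

-3,2,-2,-4 ; -58707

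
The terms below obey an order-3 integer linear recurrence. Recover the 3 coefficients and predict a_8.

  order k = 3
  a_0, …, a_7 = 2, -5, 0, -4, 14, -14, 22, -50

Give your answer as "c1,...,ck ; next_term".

  a_3 = -1·0 + 0·-5 + -2·2 = -4
  a_4 = -1·-4 + 0·0 + -2·-5 = 14
  a_5 = -1·14 + 0·-4 + -2·0 = -14
  a_6 = -1·-14 + 0·14 + -2·-4 = 22
  a_7 = -1·22 + 0·-14 + -2·14 = -50
  a_8 = -1·-50 + 0·22 + -2·-14 = 78

-1,0,-2 ; 78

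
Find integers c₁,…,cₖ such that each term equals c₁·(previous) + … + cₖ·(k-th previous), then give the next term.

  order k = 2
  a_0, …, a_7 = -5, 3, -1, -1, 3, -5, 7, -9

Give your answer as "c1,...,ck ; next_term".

-2,-1 ; 11

  a_2 = -2·3 + -1·-5 = -1
  a_3 = -2·-1 + -1·3 = -1
  a_4 = -2·-1 + -1·-1 = 3
  a_5 = -2·3 + -1·-1 = -5
  a_6 = -2·-5 + -1·3 = 7
  a_7 = -2·7 + -1·-5 = -9
  a_8 = -2·-9 + -1·7 = 11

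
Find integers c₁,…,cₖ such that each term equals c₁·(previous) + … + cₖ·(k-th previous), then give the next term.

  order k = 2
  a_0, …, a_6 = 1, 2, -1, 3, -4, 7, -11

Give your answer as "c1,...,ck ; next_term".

  a_2 = -1·2 + 1·1 = -1
  a_3 = -1·-1 + 1·2 = 3
  a_4 = -1·3 + 1·-1 = -4
  a_5 = -1·-4 + 1·3 = 7
  a_6 = -1·7 + 1·-4 = -11
  a_7 = -1·-11 + 1·7 = 18

-1,1 ; 18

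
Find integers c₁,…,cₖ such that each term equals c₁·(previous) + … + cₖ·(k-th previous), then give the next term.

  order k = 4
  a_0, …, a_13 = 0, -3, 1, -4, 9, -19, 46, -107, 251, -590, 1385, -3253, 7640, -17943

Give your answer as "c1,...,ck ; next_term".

  a_4 = -2·-4 + 1·1 + 0·-3 + -1·0 = 9
  a_5 = -2·9 + 1·-4 + 0·1 + -1·-3 = -19
  a_6 = -2·-19 + 1·9 + 0·-4 + -1·1 = 46
  a_7 = -2·46 + 1·-19 + 0·9 + -1·-4 = -107
  a_8 = -2·-107 + 1·46 + 0·-19 + -1·9 = 251
  a_9 = -2·251 + 1·-107 + 0·46 + -1·-19 = -590
  a_10 = -2·-590 + 1·251 + 0·-107 + -1·46 = 1385
  a_11 = -2·1385 + 1·-590 + 0·251 + -1·-107 = -3253
  a_12 = -2·-3253 + 1·1385 + 0·-590 + -1·251 = 7640
  a_13 = -2·7640 + 1·-3253 + 0·1385 + -1·-590 = -17943
  a_14 = -2·-17943 + 1·7640 + 0·-3253 + -1·1385 = 42141

-2,1,0,-1 ; 42141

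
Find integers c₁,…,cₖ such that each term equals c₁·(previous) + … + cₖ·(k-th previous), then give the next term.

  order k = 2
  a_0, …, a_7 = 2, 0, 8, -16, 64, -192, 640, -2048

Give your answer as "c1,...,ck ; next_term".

-2,4 ; 6656

  a_2 = -2·0 + 4·2 = 8
  a_3 = -2·8 + 4·0 = -16
  a_4 = -2·-16 + 4·8 = 64
  a_5 = -2·64 + 4·-16 = -192
  a_6 = -2·-192 + 4·64 = 640
  a_7 = -2·640 + 4·-192 = -2048
  a_8 = -2·-2048 + 4·640 = 6656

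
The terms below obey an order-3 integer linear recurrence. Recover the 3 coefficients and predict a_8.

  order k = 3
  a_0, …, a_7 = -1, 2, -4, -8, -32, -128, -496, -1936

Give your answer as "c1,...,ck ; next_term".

  a_3 = 3·-4 + 3·2 + 2·-1 = -8
  a_4 = 3·-8 + 3·-4 + 2·2 = -32
  a_5 = 3·-32 + 3·-8 + 2·-4 = -128
  a_6 = 3·-128 + 3·-32 + 2·-8 = -496
  a_7 = 3·-496 + 3·-128 + 2·-32 = -1936
  a_8 = 3·-1936 + 3·-496 + 2·-128 = -7552

3,3,2 ; -7552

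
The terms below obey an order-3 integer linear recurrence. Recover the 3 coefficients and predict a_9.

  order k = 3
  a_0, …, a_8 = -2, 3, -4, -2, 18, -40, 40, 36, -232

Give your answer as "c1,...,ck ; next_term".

  a_3 = -2·-4 + -2·3 + 2·-2 = -2
  a_4 = -2·-2 + -2·-4 + 2·3 = 18
  a_5 = -2·18 + -2·-2 + 2·-4 = -40
  a_6 = -2·-40 + -2·18 + 2·-2 = 40
  a_7 = -2·40 + -2·-40 + 2·18 = 36
  a_8 = -2·36 + -2·40 + 2·-40 = -232
  a_9 = -2·-232 + -2·36 + 2·40 = 472

-2,-2,2 ; 472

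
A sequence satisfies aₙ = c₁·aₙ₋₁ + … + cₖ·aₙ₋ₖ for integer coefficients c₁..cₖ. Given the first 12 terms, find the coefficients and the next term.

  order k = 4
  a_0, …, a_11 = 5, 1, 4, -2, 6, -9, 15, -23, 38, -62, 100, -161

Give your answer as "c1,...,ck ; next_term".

-1,0,-1,1 ; 261

  a_4 = -1·-2 + 0·4 + -1·1 + 1·5 = 6
  a_5 = -1·6 + 0·-2 + -1·4 + 1·1 = -9
  a_6 = -1·-9 + 0·6 + -1·-2 + 1·4 = 15
  a_7 = -1·15 + 0·-9 + -1·6 + 1·-2 = -23
  a_8 = -1·-23 + 0·15 + -1·-9 + 1·6 = 38
  a_9 = -1·38 + 0·-23 + -1·15 + 1·-9 = -62
  a_10 = -1·-62 + 0·38 + -1·-23 + 1·15 = 100
  a_11 = -1·100 + 0·-62 + -1·38 + 1·-23 = -161
  a_12 = -1·-161 + 0·100 + -1·-62 + 1·38 = 261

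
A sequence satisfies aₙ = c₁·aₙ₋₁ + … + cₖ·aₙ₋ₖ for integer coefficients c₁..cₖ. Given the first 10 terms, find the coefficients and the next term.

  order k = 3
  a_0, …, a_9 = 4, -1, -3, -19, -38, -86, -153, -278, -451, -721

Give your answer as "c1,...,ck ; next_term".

2,1,-3 ; -1059

  a_3 = 2·-3 + 1·-1 + -3·4 = -19
  a_4 = 2·-19 + 1·-3 + -3·-1 = -38
  a_5 = 2·-38 + 1·-19 + -3·-3 = -86
  a_6 = 2·-86 + 1·-38 + -3·-19 = -153
  a_7 = 2·-153 + 1·-86 + -3·-38 = -278
  a_8 = 2·-278 + 1·-153 + -3·-86 = -451
  a_9 = 2·-451 + 1·-278 + -3·-153 = -721
  a_10 = 2·-721 + 1·-451 + -3·-278 = -1059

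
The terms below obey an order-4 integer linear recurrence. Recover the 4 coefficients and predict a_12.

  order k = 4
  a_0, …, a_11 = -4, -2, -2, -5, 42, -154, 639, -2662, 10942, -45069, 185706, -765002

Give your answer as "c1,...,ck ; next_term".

-4,0,-3,-4 ; 3151447

  a_4 = -4·-5 + 0·-2 + -3·-2 + -4·-4 = 42
  a_5 = -4·42 + 0·-5 + -3·-2 + -4·-2 = -154
  a_6 = -4·-154 + 0·42 + -3·-5 + -4·-2 = 639
  a_7 = -4·639 + 0·-154 + -3·42 + -4·-5 = -2662
  a_8 = -4·-2662 + 0·639 + -3·-154 + -4·42 = 10942
  a_9 = -4·10942 + 0·-2662 + -3·639 + -4·-154 = -45069
  a_10 = -4·-45069 + 0·10942 + -3·-2662 + -4·639 = 185706
  a_11 = -4·185706 + 0·-45069 + -3·10942 + -4·-2662 = -765002
  a_12 = -4·-765002 + 0·185706 + -3·-45069 + -4·10942 = 3151447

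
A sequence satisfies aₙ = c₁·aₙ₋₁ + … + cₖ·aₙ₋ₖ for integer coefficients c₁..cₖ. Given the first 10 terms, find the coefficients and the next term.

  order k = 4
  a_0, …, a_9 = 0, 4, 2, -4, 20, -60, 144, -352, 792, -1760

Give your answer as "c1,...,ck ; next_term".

-2,2,2,-4 ; 3824

  a_4 = -2·-4 + 2·2 + 2·4 + -4·0 = 20
  a_5 = -2·20 + 2·-4 + 2·2 + -4·4 = -60
  a_6 = -2·-60 + 2·20 + 2·-4 + -4·2 = 144
  a_7 = -2·144 + 2·-60 + 2·20 + -4·-4 = -352
  a_8 = -2·-352 + 2·144 + 2·-60 + -4·20 = 792
  a_9 = -2·792 + 2·-352 + 2·144 + -4·-60 = -1760
  a_10 = -2·-1760 + 2·792 + 2·-352 + -4·144 = 3824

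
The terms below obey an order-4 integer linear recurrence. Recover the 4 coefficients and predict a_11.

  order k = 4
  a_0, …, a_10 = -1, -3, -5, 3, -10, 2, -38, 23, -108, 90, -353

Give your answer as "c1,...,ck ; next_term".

  a_4 = 0·3 + 2·-5 + -1·-3 + 3·-1 = -10
  a_5 = 0·-10 + 2·3 + -1·-5 + 3·-3 = 2
  a_6 = 0·2 + 2·-10 + -1·3 + 3·-5 = -38
  a_7 = 0·-38 + 2·2 + -1·-10 + 3·3 = 23
  a_8 = 0·23 + 2·-38 + -1·2 + 3·-10 = -108
  a_9 = 0·-108 + 2·23 + -1·-38 + 3·2 = 90
  a_10 = 0·90 + 2·-108 + -1·23 + 3·-38 = -353
  a_11 = 0·-353 + 2·90 + -1·-108 + 3·23 = 357

0,2,-1,3 ; 357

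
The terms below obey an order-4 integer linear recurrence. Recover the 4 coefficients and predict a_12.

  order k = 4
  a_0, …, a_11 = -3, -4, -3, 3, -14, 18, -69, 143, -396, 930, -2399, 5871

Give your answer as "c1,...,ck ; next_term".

-1,3,-1,2 ; -14790

  a_4 = -1·3 + 3·-3 + -1·-4 + 2·-3 = -14
  a_5 = -1·-14 + 3·3 + -1·-3 + 2·-4 = 18
  a_6 = -1·18 + 3·-14 + -1·3 + 2·-3 = -69
  a_7 = -1·-69 + 3·18 + -1·-14 + 2·3 = 143
  a_8 = -1·143 + 3·-69 + -1·18 + 2·-14 = -396
  a_9 = -1·-396 + 3·143 + -1·-69 + 2·18 = 930
  a_10 = -1·930 + 3·-396 + -1·143 + 2·-69 = -2399
  a_11 = -1·-2399 + 3·930 + -1·-396 + 2·143 = 5871
  a_12 = -1·5871 + 3·-2399 + -1·930 + 2·-396 = -14790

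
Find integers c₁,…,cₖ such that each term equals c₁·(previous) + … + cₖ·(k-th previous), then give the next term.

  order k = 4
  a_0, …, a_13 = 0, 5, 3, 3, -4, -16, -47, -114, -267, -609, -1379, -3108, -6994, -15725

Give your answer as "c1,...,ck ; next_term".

3,-1,-2,1 ; -35344

  a_4 = 3·3 + -1·3 + -2·5 + 1·0 = -4
  a_5 = 3·-4 + -1·3 + -2·3 + 1·5 = -16
  a_6 = 3·-16 + -1·-4 + -2·3 + 1·3 = -47
  a_7 = 3·-47 + -1·-16 + -2·-4 + 1·3 = -114
  a_8 = 3·-114 + -1·-47 + -2·-16 + 1·-4 = -267
  a_9 = 3·-267 + -1·-114 + -2·-47 + 1·-16 = -609
  a_10 = 3·-609 + -1·-267 + -2·-114 + 1·-47 = -1379
  a_11 = 3·-1379 + -1·-609 + -2·-267 + 1·-114 = -3108
  a_12 = 3·-3108 + -1·-1379 + -2·-609 + 1·-267 = -6994
  a_13 = 3·-6994 + -1·-3108 + -2·-1379 + 1·-609 = -15725
  a_14 = 3·-15725 + -1·-6994 + -2·-3108 + 1·-1379 = -35344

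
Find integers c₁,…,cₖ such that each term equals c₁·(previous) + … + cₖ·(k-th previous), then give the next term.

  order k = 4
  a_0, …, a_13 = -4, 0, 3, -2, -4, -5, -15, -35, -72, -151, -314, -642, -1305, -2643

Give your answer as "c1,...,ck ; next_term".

  a_4 = 3·-2 + -2·3 + 1·0 + -2·-4 = -4
  a_5 = 3·-4 + -2·-2 + 1·3 + -2·0 = -5
  a_6 = 3·-5 + -2·-4 + 1·-2 + -2·3 = -15
  a_7 = 3·-15 + -2·-5 + 1·-4 + -2·-2 = -35
  a_8 = 3·-35 + -2·-15 + 1·-5 + -2·-4 = -72
  a_9 = 3·-72 + -2·-35 + 1·-15 + -2·-5 = -151
  a_10 = 3·-151 + -2·-72 + 1·-35 + -2·-15 = -314
  a_11 = 3·-314 + -2·-151 + 1·-72 + -2·-35 = -642
  a_12 = 3·-642 + -2·-314 + 1·-151 + -2·-72 = -1305
  a_13 = 3·-1305 + -2·-642 + 1·-314 + -2·-151 = -2643
  a_14 = 3·-2643 + -2·-1305 + 1·-642 + -2·-314 = -5333

3,-2,1,-2 ; -5333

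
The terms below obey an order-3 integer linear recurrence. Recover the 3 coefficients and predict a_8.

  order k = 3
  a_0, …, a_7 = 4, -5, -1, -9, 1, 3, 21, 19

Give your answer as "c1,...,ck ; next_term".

1,0,-2 ; 13

  a_3 = 1·-1 + 0·-5 + -2·4 = -9
  a_4 = 1·-9 + 0·-1 + -2·-5 = 1
  a_5 = 1·1 + 0·-9 + -2·-1 = 3
  a_6 = 1·3 + 0·1 + -2·-9 = 21
  a_7 = 1·21 + 0·3 + -2·1 = 19
  a_8 = 1·19 + 0·21 + -2·3 = 13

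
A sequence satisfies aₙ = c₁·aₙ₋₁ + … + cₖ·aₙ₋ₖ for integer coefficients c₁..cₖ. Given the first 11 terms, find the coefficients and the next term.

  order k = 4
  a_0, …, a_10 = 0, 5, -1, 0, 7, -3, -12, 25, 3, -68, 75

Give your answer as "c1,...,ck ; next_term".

-1,-2,1,1 ; 89

  a_4 = -1·0 + -2·-1 + 1·5 + 1·0 = 7
  a_5 = -1·7 + -2·0 + 1·-1 + 1·5 = -3
  a_6 = -1·-3 + -2·7 + 1·0 + 1·-1 = -12
  a_7 = -1·-12 + -2·-3 + 1·7 + 1·0 = 25
  a_8 = -1·25 + -2·-12 + 1·-3 + 1·7 = 3
  a_9 = -1·3 + -2·25 + 1·-12 + 1·-3 = -68
  a_10 = -1·-68 + -2·3 + 1·25 + 1·-12 = 75
  a_11 = -1·75 + -2·-68 + 1·3 + 1·25 = 89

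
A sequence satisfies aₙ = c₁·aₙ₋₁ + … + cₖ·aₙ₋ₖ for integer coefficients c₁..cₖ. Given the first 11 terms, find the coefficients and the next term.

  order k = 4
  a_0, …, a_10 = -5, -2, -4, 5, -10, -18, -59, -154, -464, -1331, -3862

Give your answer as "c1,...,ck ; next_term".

  a_4 = 2·5 + 2·-4 + 1·-2 + 2·-5 = -10
  a_5 = 2·-10 + 2·5 + 1·-4 + 2·-2 = -18
  a_6 = 2·-18 + 2·-10 + 1·5 + 2·-4 = -59
  a_7 = 2·-59 + 2·-18 + 1·-10 + 2·5 = -154
  a_8 = 2·-154 + 2·-59 + 1·-18 + 2·-10 = -464
  a_9 = 2·-464 + 2·-154 + 1·-59 + 2·-18 = -1331
  a_10 = 2·-1331 + 2·-464 + 1·-154 + 2·-59 = -3862
  a_11 = 2·-3862 + 2·-1331 + 1·-464 + 2·-154 = -11158

2,2,1,2 ; -11158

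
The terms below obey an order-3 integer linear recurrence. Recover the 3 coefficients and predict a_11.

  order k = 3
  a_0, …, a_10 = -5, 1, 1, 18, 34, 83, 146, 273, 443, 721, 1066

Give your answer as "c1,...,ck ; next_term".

2,1,-3 ; 1524

  a_3 = 2·1 + 1·1 + -3·-5 = 18
  a_4 = 2·18 + 1·1 + -3·1 = 34
  a_5 = 2·34 + 1·18 + -3·1 = 83
  a_6 = 2·83 + 1·34 + -3·18 = 146
  a_7 = 2·146 + 1·83 + -3·34 = 273
  a_8 = 2·273 + 1·146 + -3·83 = 443
  a_9 = 2·443 + 1·273 + -3·146 = 721
  a_10 = 2·721 + 1·443 + -3·273 = 1066
  a_11 = 2·1066 + 1·721 + -3·443 = 1524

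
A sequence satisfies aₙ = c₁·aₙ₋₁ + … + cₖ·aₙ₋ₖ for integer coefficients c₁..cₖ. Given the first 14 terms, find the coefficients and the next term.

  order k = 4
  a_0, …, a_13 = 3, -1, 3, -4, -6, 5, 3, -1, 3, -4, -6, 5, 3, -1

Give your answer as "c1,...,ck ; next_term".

  a_4 = 0·-4 + -1·3 + 0·-1 + -1·3 = -6
  a_5 = 0·-6 + -1·-4 + 0·3 + -1·-1 = 5
  a_6 = 0·5 + -1·-6 + 0·-4 + -1·3 = 3
  a_7 = 0·3 + -1·5 + 0·-6 + -1·-4 = -1
  a_8 = 0·-1 + -1·3 + 0·5 + -1·-6 = 3
  a_9 = 0·3 + -1·-1 + 0·3 + -1·5 = -4
  a_10 = 0·-4 + -1·3 + 0·-1 + -1·3 = -6
  a_11 = 0·-6 + -1·-4 + 0·3 + -1·-1 = 5
  a_12 = 0·5 + -1·-6 + 0·-4 + -1·3 = 3
  a_13 = 0·3 + -1·5 + 0·-6 + -1·-4 = -1
  a_14 = 0·-1 + -1·3 + 0·5 + -1·-6 = 3

0,-1,0,-1 ; 3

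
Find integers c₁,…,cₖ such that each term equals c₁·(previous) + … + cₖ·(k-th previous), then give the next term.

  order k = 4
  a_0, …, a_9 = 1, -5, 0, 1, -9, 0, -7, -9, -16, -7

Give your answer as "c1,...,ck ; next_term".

  a_4 = -1·1 + 1·0 + 2·-5 + 2·1 = -9
  a_5 = -1·-9 + 1·1 + 2·0 + 2·-5 = 0
  a_6 = -1·0 + 1·-9 + 2·1 + 2·0 = -7
  a_7 = -1·-7 + 1·0 + 2·-9 + 2·1 = -9
  a_8 = -1·-9 + 1·-7 + 2·0 + 2·-9 = -16
  a_9 = -1·-16 + 1·-9 + 2·-7 + 2·0 = -7
  a_10 = -1·-7 + 1·-16 + 2·-9 + 2·-7 = -41

-1,1,2,2 ; -41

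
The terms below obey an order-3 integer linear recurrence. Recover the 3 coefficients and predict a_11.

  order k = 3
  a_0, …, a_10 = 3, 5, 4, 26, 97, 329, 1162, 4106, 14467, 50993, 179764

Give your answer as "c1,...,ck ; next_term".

  a_3 = 3·4 + 1·5 + 3·3 = 26
  a_4 = 3·26 + 1·4 + 3·5 = 97
  a_5 = 3·97 + 1·26 + 3·4 = 329
  a_6 = 3·329 + 1·97 + 3·26 = 1162
  a_7 = 3·1162 + 1·329 + 3·97 = 4106
  a_8 = 3·4106 + 1·1162 + 3·329 = 14467
  a_9 = 3·14467 + 1·4106 + 3·1162 = 50993
  a_10 = 3·50993 + 1·14467 + 3·4106 = 179764
  a_11 = 3·179764 + 1·50993 + 3·14467 = 633686

3,1,3 ; 633686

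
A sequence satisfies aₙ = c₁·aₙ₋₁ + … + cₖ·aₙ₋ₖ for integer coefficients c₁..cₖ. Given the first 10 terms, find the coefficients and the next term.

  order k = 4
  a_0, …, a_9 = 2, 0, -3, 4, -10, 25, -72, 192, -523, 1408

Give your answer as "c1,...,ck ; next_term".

  a_4 = -2·4 + 2·-3 + 1·0 + 2·2 = -10
  a_5 = -2·-10 + 2·4 + 1·-3 + 2·0 = 25
  a_6 = -2·25 + 2·-10 + 1·4 + 2·-3 = -72
  a_7 = -2·-72 + 2·25 + 1·-10 + 2·4 = 192
  a_8 = -2·192 + 2·-72 + 1·25 + 2·-10 = -523
  a_9 = -2·-523 + 2·192 + 1·-72 + 2·25 = 1408
  a_10 = -2·1408 + 2·-523 + 1·192 + 2·-72 = -3814

-2,2,1,2 ; -3814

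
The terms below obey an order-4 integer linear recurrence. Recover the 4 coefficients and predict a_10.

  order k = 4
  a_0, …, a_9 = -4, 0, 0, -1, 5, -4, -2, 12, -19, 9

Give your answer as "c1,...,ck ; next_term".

  a_4 = -1·-1 + -1·0 + 1·0 + -1·-4 = 5
  a_5 = -1·5 + -1·-1 + 1·0 + -1·0 = -4
  a_6 = -1·-4 + -1·5 + 1·-1 + -1·0 = -2
  a_7 = -1·-2 + -1·-4 + 1·5 + -1·-1 = 12
  a_8 = -1·12 + -1·-2 + 1·-4 + -1·5 = -19
  a_9 = -1·-19 + -1·12 + 1·-2 + -1·-4 = 9
  a_10 = -1·9 + -1·-19 + 1·12 + -1·-2 = 24

-1,-1,1,-1 ; 24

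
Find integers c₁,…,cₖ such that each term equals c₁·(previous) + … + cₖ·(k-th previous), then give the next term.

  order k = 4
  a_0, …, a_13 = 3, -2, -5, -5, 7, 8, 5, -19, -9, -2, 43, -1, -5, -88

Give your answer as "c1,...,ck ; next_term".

  a_4 = 0·-5 + 0·-5 + -2·-2 + 1·3 = 7
  a_5 = 0·7 + 0·-5 + -2·-5 + 1·-2 = 8
  a_6 = 0·8 + 0·7 + -2·-5 + 1·-5 = 5
  a_7 = 0·5 + 0·8 + -2·7 + 1·-5 = -19
  a_8 = 0·-19 + 0·5 + -2·8 + 1·7 = -9
  a_9 = 0·-9 + 0·-19 + -2·5 + 1·8 = -2
  a_10 = 0·-2 + 0·-9 + -2·-19 + 1·5 = 43
  a_11 = 0·43 + 0·-2 + -2·-9 + 1·-19 = -1
  a_12 = 0·-1 + 0·43 + -2·-2 + 1·-9 = -5
  a_13 = 0·-5 + 0·-1 + -2·43 + 1·-2 = -88
  a_14 = 0·-88 + 0·-5 + -2·-1 + 1·43 = 45

0,0,-2,1 ; 45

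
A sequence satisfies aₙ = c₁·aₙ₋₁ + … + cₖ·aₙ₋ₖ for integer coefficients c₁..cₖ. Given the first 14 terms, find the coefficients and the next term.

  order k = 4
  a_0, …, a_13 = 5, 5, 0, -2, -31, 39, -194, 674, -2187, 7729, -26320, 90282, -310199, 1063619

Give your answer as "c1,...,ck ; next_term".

  a_4 = -2·-2 + 4·0 + -4·5 + -3·5 = -31
  a_5 = -2·-31 + 4·-2 + -4·0 + -3·5 = 39
  a_6 = -2·39 + 4·-31 + -4·-2 + -3·0 = -194
  a_7 = -2·-194 + 4·39 + -4·-31 + -3·-2 = 674
  a_8 = -2·674 + 4·-194 + -4·39 + -3·-31 = -2187
  a_9 = -2·-2187 + 4·674 + -4·-194 + -3·39 = 7729
  a_10 = -2·7729 + 4·-2187 + -4·674 + -3·-194 = -26320
  a_11 = -2·-26320 + 4·7729 + -4·-2187 + -3·674 = 90282
  a_12 = -2·90282 + 4·-26320 + -4·7729 + -3·-2187 = -310199
  a_13 = -2·-310199 + 4·90282 + -4·-26320 + -3·7729 = 1063619
  a_14 = -2·1063619 + 4·-310199 + -4·90282 + -3·-26320 = -3650202

-2,4,-4,-3 ; -3650202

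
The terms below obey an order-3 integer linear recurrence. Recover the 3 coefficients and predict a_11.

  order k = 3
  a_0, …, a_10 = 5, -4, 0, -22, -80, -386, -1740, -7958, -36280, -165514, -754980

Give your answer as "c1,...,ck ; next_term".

4,3,-2 ; -3443902

  a_3 = 4·0 + 3·-4 + -2·5 = -22
  a_4 = 4·-22 + 3·0 + -2·-4 = -80
  a_5 = 4·-80 + 3·-22 + -2·0 = -386
  a_6 = 4·-386 + 3·-80 + -2·-22 = -1740
  a_7 = 4·-1740 + 3·-386 + -2·-80 = -7958
  a_8 = 4·-7958 + 3·-1740 + -2·-386 = -36280
  a_9 = 4·-36280 + 3·-7958 + -2·-1740 = -165514
  a_10 = 4·-165514 + 3·-36280 + -2·-7958 = -754980
  a_11 = 4·-754980 + 3·-165514 + -2·-36280 = -3443902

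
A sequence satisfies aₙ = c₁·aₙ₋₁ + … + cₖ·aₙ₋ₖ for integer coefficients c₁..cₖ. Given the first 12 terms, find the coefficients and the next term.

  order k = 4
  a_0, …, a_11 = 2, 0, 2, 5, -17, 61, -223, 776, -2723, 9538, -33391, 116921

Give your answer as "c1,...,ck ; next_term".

  a_4 = -3·5 + 2·2 + 0·0 + -3·2 = -17
  a_5 = -3·-17 + 2·5 + 0·2 + -3·0 = 61
  a_6 = -3·61 + 2·-17 + 0·5 + -3·2 = -223
  a_7 = -3·-223 + 2·61 + 0·-17 + -3·5 = 776
  a_8 = -3·776 + 2·-223 + 0·61 + -3·-17 = -2723
  a_9 = -3·-2723 + 2·776 + 0·-223 + -3·61 = 9538
  a_10 = -3·9538 + 2·-2723 + 0·776 + -3·-223 = -33391
  a_11 = -3·-33391 + 2·9538 + 0·-2723 + -3·776 = 116921
  a_12 = -3·116921 + 2·-33391 + 0·9538 + -3·-2723 = -409376

-3,2,0,-3 ; -409376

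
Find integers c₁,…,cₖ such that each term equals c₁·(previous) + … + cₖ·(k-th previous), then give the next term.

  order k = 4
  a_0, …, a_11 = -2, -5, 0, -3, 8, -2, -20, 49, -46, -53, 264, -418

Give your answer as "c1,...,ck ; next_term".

-2,-3,0,-1 ; 90

  a_4 = -2·-3 + -3·0 + 0·-5 + -1·-2 = 8
  a_5 = -2·8 + -3·-3 + 0·0 + -1·-5 = -2
  a_6 = -2·-2 + -3·8 + 0·-3 + -1·0 = -20
  a_7 = -2·-20 + -3·-2 + 0·8 + -1·-3 = 49
  a_8 = -2·49 + -3·-20 + 0·-2 + -1·8 = -46
  a_9 = -2·-46 + -3·49 + 0·-20 + -1·-2 = -53
  a_10 = -2·-53 + -3·-46 + 0·49 + -1·-20 = 264
  a_11 = -2·264 + -3·-53 + 0·-46 + -1·49 = -418
  a_12 = -2·-418 + -3·264 + 0·-53 + -1·-46 = 90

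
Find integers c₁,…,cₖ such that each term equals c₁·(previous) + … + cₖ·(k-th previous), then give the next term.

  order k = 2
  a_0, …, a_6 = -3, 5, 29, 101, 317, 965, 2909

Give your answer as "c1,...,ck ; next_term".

  a_2 = 4·5 + -3·-3 = 29
  a_3 = 4·29 + -3·5 = 101
  a_4 = 4·101 + -3·29 = 317
  a_5 = 4·317 + -3·101 = 965
  a_6 = 4·965 + -3·317 = 2909
  a_7 = 4·2909 + -3·965 = 8741

4,-3 ; 8741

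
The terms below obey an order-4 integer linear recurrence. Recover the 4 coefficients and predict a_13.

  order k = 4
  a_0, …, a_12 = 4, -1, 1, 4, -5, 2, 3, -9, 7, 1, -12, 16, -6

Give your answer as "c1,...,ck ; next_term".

0,0,1,-1 ; -13

  a_4 = 0·4 + 0·1 + 1·-1 + -1·4 = -5
  a_5 = 0·-5 + 0·4 + 1·1 + -1·-1 = 2
  a_6 = 0·2 + 0·-5 + 1·4 + -1·1 = 3
  a_7 = 0·3 + 0·2 + 1·-5 + -1·4 = -9
  a_8 = 0·-9 + 0·3 + 1·2 + -1·-5 = 7
  a_9 = 0·7 + 0·-9 + 1·3 + -1·2 = 1
  a_10 = 0·1 + 0·7 + 1·-9 + -1·3 = -12
  a_11 = 0·-12 + 0·1 + 1·7 + -1·-9 = 16
  a_12 = 0·16 + 0·-12 + 1·1 + -1·7 = -6
  a_13 = 0·-6 + 0·16 + 1·-12 + -1·1 = -13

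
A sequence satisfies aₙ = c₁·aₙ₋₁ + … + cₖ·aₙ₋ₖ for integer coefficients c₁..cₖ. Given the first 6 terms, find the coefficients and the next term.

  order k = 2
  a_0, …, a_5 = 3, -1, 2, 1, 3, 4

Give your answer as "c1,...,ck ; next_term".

  a_2 = 1·-1 + 1·3 = 2
  a_3 = 1·2 + 1·-1 = 1
  a_4 = 1·1 + 1·2 = 3
  a_5 = 1·3 + 1·1 = 4
  a_6 = 1·4 + 1·3 = 7

1,1 ; 7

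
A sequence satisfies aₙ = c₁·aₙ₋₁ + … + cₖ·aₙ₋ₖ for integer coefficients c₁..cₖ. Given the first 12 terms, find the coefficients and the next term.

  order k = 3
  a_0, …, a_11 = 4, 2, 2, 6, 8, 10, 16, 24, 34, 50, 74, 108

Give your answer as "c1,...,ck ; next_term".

1,0,1 ; 158

  a_3 = 1·2 + 0·2 + 1·4 = 6
  a_4 = 1·6 + 0·2 + 1·2 = 8
  a_5 = 1·8 + 0·6 + 1·2 = 10
  a_6 = 1·10 + 0·8 + 1·6 = 16
  a_7 = 1·16 + 0·10 + 1·8 = 24
  a_8 = 1·24 + 0·16 + 1·10 = 34
  a_9 = 1·34 + 0·24 + 1·16 = 50
  a_10 = 1·50 + 0·34 + 1·24 = 74
  a_11 = 1·74 + 0·50 + 1·34 = 108
  a_12 = 1·108 + 0·74 + 1·50 = 158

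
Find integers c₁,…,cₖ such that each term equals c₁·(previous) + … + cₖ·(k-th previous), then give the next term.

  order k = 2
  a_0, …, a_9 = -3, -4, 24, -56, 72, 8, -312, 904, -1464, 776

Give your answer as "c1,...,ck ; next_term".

-3,-4 ; 3528

  a_2 = -3·-4 + -4·-3 = 24
  a_3 = -3·24 + -4·-4 = -56
  a_4 = -3·-56 + -4·24 = 72
  a_5 = -3·72 + -4·-56 = 8
  a_6 = -3·8 + -4·72 = -312
  a_7 = -3·-312 + -4·8 = 904
  a_8 = -3·904 + -4·-312 = -1464
  a_9 = -3·-1464 + -4·904 = 776
  a_10 = -3·776 + -4·-1464 = 3528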